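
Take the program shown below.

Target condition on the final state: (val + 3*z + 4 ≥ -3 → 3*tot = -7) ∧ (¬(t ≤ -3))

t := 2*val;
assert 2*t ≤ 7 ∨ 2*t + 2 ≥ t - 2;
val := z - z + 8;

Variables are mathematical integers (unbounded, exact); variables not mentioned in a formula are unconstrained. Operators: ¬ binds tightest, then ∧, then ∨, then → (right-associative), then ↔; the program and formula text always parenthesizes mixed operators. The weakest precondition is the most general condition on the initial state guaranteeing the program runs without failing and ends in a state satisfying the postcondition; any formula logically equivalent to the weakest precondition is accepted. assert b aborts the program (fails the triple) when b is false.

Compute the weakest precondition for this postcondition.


Working backward. After the program, the postcondition (val + 3*z + 4 ≥ -3 → 3*tot = -7) ∧ (¬(t ≤ -3)) must hold; in canonical form it is (val + 3*z ≥ -7 → 3*tot = -7) ∧ (¬(t ≤ -3)).
Before val := z - z + 8: (3*z ≥ -15 → 3*tot = -7) ∧ (¬(t ≤ -3))
Before assert 2*t ≤ 7 ∨ 2*t + 2 ≥ t - 2: (2*t ≤ 7 ∨ t ≥ -4) ∧ (3*z ≥ -15 → 3*tot = -7) ∧ (¬(t ≤ -3))
Before t := 2*val: (4*val ≤ 7 ∨ 2*val ≥ -4) ∧ (3*z ≥ -15 → 3*tot = -7) ∧ (¬(2*val ≤ -3))
Answer: WP = (4*val ≤ 7 ∨ 2*val ≥ -4) ∧ (3*z ≥ -15 → 3*tot = -7) ∧ (¬(2*val ≤ -3))


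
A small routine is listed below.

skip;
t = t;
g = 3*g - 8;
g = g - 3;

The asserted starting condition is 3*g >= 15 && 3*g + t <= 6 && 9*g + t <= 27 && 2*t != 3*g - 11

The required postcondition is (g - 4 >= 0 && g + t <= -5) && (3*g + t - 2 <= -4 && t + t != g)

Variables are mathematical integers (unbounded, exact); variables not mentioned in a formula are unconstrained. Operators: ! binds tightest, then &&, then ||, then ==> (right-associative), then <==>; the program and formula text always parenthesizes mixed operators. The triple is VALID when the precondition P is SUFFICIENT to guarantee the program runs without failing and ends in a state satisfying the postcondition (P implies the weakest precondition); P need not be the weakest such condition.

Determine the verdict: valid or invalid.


Working backward. After the program, the postcondition (g - 4 >= 0 && g + t <= -5) && (3*g + t - 2 <= -4 && t + t != g) must hold; in canonical form it is g >= 4 && g + t <= -5 && 3*g + t <= -2 && 2*t != g.
Before g := g - 3: g >= 7 && g + t <= -2 && 3*g + t <= 7 && 2*t != g - 3
Before g := 3*g - 8: 3*g >= 15 && 3*g + t <= 6 && 9*g + t <= 31 && 2*t != 3*g - 11
Before t := t: 3*g >= 15 && 3*g + t <= 6 && 9*g + t <= 31 && 2*t != 3*g - 11
Before skip: 3*g >= 15 && 3*g + t <= 6 && 9*g + t <= 31 && 2*t != 3*g - 11
The weakest precondition is 3*g >= 15 && 3*g + t <= 6 && 9*g + t <= 31 && 2*t != 3*g - 11.
Check whether 3*g >= 15 && 3*g + t <= 6 && 9*g + t <= 27 && 2*t != 3*g - 11 implies it.
Every state satisfying the precondition satisfies the weakest precondition: the implication holds.
Answer: valid


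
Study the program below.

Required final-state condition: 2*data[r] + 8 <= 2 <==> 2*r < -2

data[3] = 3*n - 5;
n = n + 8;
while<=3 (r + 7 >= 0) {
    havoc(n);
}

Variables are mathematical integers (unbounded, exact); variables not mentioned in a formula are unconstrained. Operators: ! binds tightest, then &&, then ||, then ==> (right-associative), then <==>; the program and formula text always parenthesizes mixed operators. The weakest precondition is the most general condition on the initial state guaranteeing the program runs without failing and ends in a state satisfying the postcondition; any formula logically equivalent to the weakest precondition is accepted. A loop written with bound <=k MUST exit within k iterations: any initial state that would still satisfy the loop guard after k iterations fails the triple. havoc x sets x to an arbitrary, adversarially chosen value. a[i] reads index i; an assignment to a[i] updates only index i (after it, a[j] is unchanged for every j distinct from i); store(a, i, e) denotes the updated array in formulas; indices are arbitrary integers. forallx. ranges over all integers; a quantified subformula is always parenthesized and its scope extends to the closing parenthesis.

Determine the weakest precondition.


Working backward. After the program, the postcondition 2*data[r] + 8 <= 2 <==> 2*r < -2 must hold; in canonical form it is 2*data[r] <= -6 <==> 2*r < -2.
Before the loop (bound <=3), unroll the exhaustion recursion (WP_0 = exit-now case; WP_j = one more guarded iteration, up to j = 3):
  WP_0: (!(r >= -7)) && (2*data[r] <= -6 <==> 2*r < -2)
  WP_1: (r >= -7 ==> ((!(r >= -7)) && (2*data[r] <= -6 <==> 2*r < -2))) && ((!(r >= -7)) ==> (2*data[r] <= -6 <==> 2*r < -2))
  WP_2: (r >= -7 ==> ((r >= -7 ==> ((!(r >= -7)) && (2*data[r] <= -6 <==> 2*r < -2))) && ((!(r >= -7)) ==> (2*data[r] <= -6 <==> 2*r < -2)))) && ((!(r >= -7)) ==> (2*data[r] <= -6 <==> 2*r < -2))
  WP_3: (r >= -7 ==> ((r >= -7 ==> ((r >= -7 ==> ((!(r >= -7)) && (2*data[r] <= -6 <==> 2*r < -2))) && ((!(r >= -7)) ==> (2*data[r] <= -6 <==> 2*r < -2)))) && ((!(r >= -7)) ==> (2*data[r] <= -6 <==> 2*r < -2)))) && ((!(r >= -7)) ==> (2*data[r] <= -6 <==> 2*r < -2))
So before the loop: (r >= -7 ==> ((r >= -7 ==> ((r >= -7 ==> ((!(r >= -7)) && (2*data[r] <= -6 <==> 2*r < -2))) && ((!(r >= -7)) ==> (2*data[r] <= -6 <==> 2*r < -2)))) && ((!(r >= -7)) ==> (2*data[r] <= -6 <==> 2*r < -2)))) && ((!(r >= -7)) ==> (2*data[r] <= -6 <==> 2*r < -2))
Before n := n + 8: (r >= -7 ==> ((r >= -7 ==> ((r >= -7 ==> ((!(r >= -7)) && (2*data[r] <= -6 <==> 2*r < -2))) && ((!(r >= -7)) ==> (2*data[r] <= -6 <==> 2*r < -2)))) && ((!(r >= -7)) ==> (2*data[r] <= -6 <==> 2*r < -2)))) && ((!(r >= -7)) ==> (2*data[r] <= -6 <==> 2*r < -2))
Before data[3] := 3*n - 5: (r >= -7 ==> ((r >= -7 ==> ((r >= -7 ==> ((!(r >= -7)) && (2*store(data, 3, 3*n - 5)[r] <= -6 <==> 2*r < -2))) && ((!(r >= -7)) ==> (2*store(data, 3, 3*n - 5)[r] <= -6 <==> 2*r < -2)))) && ((!(r >= -7)) ==> (2*store(data, 3, 3*n - 5)[r] <= -6 <==> 2*r < -2)))) && ((!(r >= -7)) ==> (2*store(data, 3, 3*n - 5)[r] <= -6 <==> 2*r < -2))
Answer: WP = (r >= -7 ==> ((r >= -7 ==> ((r >= -7 ==> ((!(r >= -7)) && (2*store(data, 3, 3*n - 5)[r] <= -6 <==> 2*r < -2))) && ((!(r >= -7)) ==> (2*store(data, 3, 3*n - 5)[r] <= -6 <==> 2*r < -2)))) && ((!(r >= -7)) ==> (2*store(data, 3, 3*n - 5)[r] <= -6 <==> 2*r < -2)))) && ((!(r >= -7)) ==> (2*store(data, 3, 3*n - 5)[r] <= -6 <==> 2*r < -2))


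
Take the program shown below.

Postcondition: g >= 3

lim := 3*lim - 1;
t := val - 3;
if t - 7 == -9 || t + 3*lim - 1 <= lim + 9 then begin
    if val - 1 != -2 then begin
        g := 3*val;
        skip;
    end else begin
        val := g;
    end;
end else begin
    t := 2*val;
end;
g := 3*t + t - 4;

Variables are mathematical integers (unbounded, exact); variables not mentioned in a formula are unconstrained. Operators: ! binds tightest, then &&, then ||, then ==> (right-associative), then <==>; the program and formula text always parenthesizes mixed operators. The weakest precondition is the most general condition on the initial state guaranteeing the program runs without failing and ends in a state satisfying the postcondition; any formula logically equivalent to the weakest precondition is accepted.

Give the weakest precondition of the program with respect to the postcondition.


Working backward. After the program, g >= 3 must hold.
Before g := 3*t + t - 4: 4*t >= 7
Then branch requires (val != -1 ==> 4*t >= 7) && ((!(val != -1)) ==> 4*t >= 7); else branch requires 8*val >= 7.
Before the if: ((t == -2 || 2*lim + t <= 10) ==> ((val != -1 ==> 4*t >= 7) && ((!(val != -1)) ==> 4*t >= 7))) && ((!(t == -2 || 2*lim + t <= 10)) ==> 8*val >= 7)
Before t := val - 3: ((val == 1 || 2*lim + val <= 13) ==> ((val != -1 ==> 4*val >= 19) && ((!(val != -1)) ==> 4*val >= 19))) && ((!(val == 1 || 2*lim + val <= 13)) ==> 8*val >= 7)
Before lim := 3*lim - 1: ((val == 1 || 6*lim + val <= 15) ==> ((val != -1 ==> 4*val >= 19) && ((!(val != -1)) ==> 4*val >= 19))) && ((!(val == 1 || 6*lim + val <= 15)) ==> 8*val >= 7)
Answer: WP = ((val == 1 || 6*lim + val <= 15) ==> ((val != -1 ==> 4*val >= 19) && ((!(val != -1)) ==> 4*val >= 19))) && ((!(val == 1 || 6*lim + val <= 15)) ==> 8*val >= 7)


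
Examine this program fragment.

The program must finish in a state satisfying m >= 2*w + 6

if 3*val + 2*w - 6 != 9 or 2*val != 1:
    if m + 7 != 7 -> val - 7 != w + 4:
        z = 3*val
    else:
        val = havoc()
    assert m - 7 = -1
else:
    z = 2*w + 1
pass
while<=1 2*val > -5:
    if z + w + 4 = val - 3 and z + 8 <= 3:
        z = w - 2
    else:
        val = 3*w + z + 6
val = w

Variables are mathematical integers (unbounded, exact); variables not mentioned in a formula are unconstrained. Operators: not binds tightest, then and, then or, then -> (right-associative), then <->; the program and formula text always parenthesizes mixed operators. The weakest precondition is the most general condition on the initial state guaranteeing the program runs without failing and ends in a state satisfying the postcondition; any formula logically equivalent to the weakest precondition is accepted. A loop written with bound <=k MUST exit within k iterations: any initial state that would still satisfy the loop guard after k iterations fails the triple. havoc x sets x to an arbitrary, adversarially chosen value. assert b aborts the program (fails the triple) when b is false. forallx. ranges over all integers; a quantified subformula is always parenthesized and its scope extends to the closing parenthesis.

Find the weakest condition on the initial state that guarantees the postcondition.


Working backward. After the program, m >= 2*w + 6 must hold.
Before val := w: m >= 2*w + 6
Before the loop (bound <=1), unroll the exhaustion recursion (WP_0 = exit-now case; WP_j = one more guarded iteration, up to j = 1):
  WP_0: (not (2*val > -5)) and m >= 2*w + 6
  WP_1: (2*val > -5 -> (((w + z = val - 7 and z <= -5) -> ((not (2*val > -5)) and m >= 2*w + 6)) and ((not (w + z = val - 7 and z <= -5)) -> ((not (6*w + 2*z > -17)) and m >= 2*w + 6)))) and ((not (2*val > -5)) -> m >= 2*w + 6)
So before the loop: (2*val > -5 -> (((w + z = val - 7 and z <= -5) -> ((not (2*val > -5)) and m >= 2*w + 6)) and ((not (w + z = val - 7 and z <= -5)) -> ((not (6*w + 2*z > -17)) and m >= 2*w + 6)))) and ((not (2*val > -5)) -> m >= 2*w + 6)
Before skip: (2*val > -5 -> (((w + z = val - 7 and z <= -5) -> ((not (2*val > -5)) and m >= 2*w + 6)) and ((not (w + z = val - 7 and z <= -5)) -> ((not (6*w + 2*z > -17)) and m >= 2*w + 6)))) and ((not (2*val > -5)) -> m >= 2*w + 6)
Then branch requires ((m != 0 -> val != w + 11) -> (m = 6 and (2*val > -5 -> (((2*val + w = -7 and 3*val <= -5) -> ((not (2*val > -5)) and m >= 2*w + 6)) and ((not (2*val + w = -7 and 3*val <= -5)) -> ((not (6*val + 6*w > -17)) and m >= 2*w + 6)))) and ((not (2*val > -5)) -> m >= 2*w + 6))) and ((not (m != 0 -> val != w + 11)) -> (forall val_1. (m = 6 and (2*val_1 > -5 -> (((w + z = val_1 - 7 and z <= -5) -> ((not (2*val_1 > -5)) and m >= 2*w + 6)) and ((not (w + z = val_1 - 7 and z <= -5)) -> ((not (6*w + 2*z > -17)) and m >= 2*w + 6)))) and ((not (2*val_1 > -5)) -> m >= 2*w + 6)))); else branch requires (2*val > -5 -> (((3*w = val - 8 and 2*w <= -6) -> ((not (2*val > -5)) and m >= 2*w + 6)) and ((not (3*w = val - 8 and 2*w <= -6)) -> ((not (10*w > -19)) and m >= 2*w + 6)))) and ((not (2*val > -5)) -> m >= 2*w + 6).
Before the if: ((3*val + 2*w != 15 or 2*val != 1) -> (((m != 0 -> val != w + 11) -> (m = 6 and (2*val > -5 -> (((2*val + w = -7 and 3*val <= -5) -> ((not (2*val > -5)) and m >= 2*w + 6)) and ((not (2*val + w = -7 and 3*val <= -5)) -> ((not (6*val + 6*w > -17)) and m >= 2*w + 6)))) and ((not (2*val > -5)) -> m >= 2*w + 6))) and ((not (m != 0 -> val != w + 11)) -> (forall val_1. (m = 6 and (2*val_1 > -5 -> (((w + z = val_1 - 7 and z <= -5) -> ((not (2*val_1 > -5)) and m >= 2*w + 6)) and ((not (w + z = val_1 - 7 and z <= -5)) -> ((not (6*w + 2*z > -17)) and m >= 2*w + 6)))) and ((not (2*val_1 > -5)) -> m >= 2*w + 6)))))) and ((not (3*val + 2*w != 15 or 2*val != 1)) -> ((2*val > -5 -> (((3*w = val - 8 and 2*w <= -6) -> ((not (2*val > -5)) and m >= 2*w + 6)) and ((not (3*w = val - 8 and 2*w <= -6)) -> ((not (10*w > -19)) and m >= 2*w + 6)))) and ((not (2*val > -5)) -> m >= 2*w + 6)))
Answer: WP = ((3*val + 2*w != 15 or 2*val != 1) -> (((m != 0 -> val != w + 11) -> (m = 6 and (2*val > -5 -> (((2*val + w = -7 and 3*val <= -5) -> ((not (2*val > -5)) and m >= 2*w + 6)) and ((not (2*val + w = -7 and 3*val <= -5)) -> ((not (6*val + 6*w > -17)) and m >= 2*w + 6)))) and ((not (2*val > -5)) -> m >= 2*w + 6))) and ((not (m != 0 -> val != w + 11)) -> (forall val_1. (m = 6 and (2*val_1 > -5 -> (((w + z = val_1 - 7 and z <= -5) -> ((not (2*val_1 > -5)) and m >= 2*w + 6)) and ((not (w + z = val_1 - 7 and z <= -5)) -> ((not (6*w + 2*z > -17)) and m >= 2*w + 6)))) and ((not (2*val_1 > -5)) -> m >= 2*w + 6)))))) and ((not (3*val + 2*w != 15 or 2*val != 1)) -> ((2*val > -5 -> (((3*w = val - 8 and 2*w <= -6) -> ((not (2*val > -5)) and m >= 2*w + 6)) and ((not (3*w = val - 8 and 2*w <= -6)) -> ((not (10*w > -19)) and m >= 2*w + 6)))) and ((not (2*val > -5)) -> m >= 2*w + 6)))


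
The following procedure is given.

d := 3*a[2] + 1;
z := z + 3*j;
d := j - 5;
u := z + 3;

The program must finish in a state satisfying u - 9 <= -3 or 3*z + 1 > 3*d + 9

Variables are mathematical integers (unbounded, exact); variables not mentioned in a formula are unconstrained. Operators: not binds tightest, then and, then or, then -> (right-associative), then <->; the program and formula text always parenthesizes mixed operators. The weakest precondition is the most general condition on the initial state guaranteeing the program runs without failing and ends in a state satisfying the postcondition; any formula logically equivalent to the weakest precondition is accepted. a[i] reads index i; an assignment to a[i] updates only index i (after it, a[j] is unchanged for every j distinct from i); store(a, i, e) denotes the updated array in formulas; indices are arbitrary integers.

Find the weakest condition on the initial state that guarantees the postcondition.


Working backward. After the program, the postcondition u - 9 <= -3 or 3*z + 1 > 3*d + 9 must hold; in canonical form it is u <= 6 or 3*z > 3*d + 8.
Before u := z + 3: z <= 3 or 3*z > 3*d + 8
Before d := j - 5: z <= 3 or 3*z > 3*j - 7
Before z := z + 3*j: 3*j + z <= 3 or 6*j + 3*z > -7
Before d := 3*a[2] + 1: 3*j + z <= 3 or 6*j + 3*z > -7
Answer: WP = 3*j + z <= 3 or 6*j + 3*z > -7


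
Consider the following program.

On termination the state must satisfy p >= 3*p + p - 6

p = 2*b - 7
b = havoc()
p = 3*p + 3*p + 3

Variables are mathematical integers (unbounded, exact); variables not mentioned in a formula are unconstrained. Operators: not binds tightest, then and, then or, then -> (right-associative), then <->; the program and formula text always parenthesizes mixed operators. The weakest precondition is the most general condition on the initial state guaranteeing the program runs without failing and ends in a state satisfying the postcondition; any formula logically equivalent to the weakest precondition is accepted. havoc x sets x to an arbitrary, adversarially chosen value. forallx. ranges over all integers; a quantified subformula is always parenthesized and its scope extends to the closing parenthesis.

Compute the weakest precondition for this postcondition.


Working backward. After the program, the postcondition p >= 3*p + p - 6 must hold; in canonical form it is 3*p <= 6.
Before p := 3*p + 3*p + 3: 18*p <= -3
Before havoc b: 18*p <= -3
Before p := 2*b - 7: 36*b <= 123
Answer: WP = 36*b <= 123


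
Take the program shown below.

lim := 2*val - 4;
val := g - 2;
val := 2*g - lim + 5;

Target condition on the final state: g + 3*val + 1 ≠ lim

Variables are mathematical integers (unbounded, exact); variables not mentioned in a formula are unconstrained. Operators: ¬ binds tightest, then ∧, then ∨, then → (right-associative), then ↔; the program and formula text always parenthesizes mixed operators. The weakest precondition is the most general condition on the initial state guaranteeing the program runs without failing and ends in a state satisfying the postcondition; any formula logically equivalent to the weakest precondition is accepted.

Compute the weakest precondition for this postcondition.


Working backward. After the program, the postcondition g + 3*val + 1 ≠ lim must hold; in canonical form it is g + 3*val ≠ lim - 1.
Before val := 2*g - lim + 5: 7*g ≠ 4*lim - 16
Before val := g - 2: 7*g ≠ 4*lim - 16
Before lim := 2*val - 4: 7*g ≠ 8*val - 32
Answer: WP = 7*g ≠ 8*val - 32


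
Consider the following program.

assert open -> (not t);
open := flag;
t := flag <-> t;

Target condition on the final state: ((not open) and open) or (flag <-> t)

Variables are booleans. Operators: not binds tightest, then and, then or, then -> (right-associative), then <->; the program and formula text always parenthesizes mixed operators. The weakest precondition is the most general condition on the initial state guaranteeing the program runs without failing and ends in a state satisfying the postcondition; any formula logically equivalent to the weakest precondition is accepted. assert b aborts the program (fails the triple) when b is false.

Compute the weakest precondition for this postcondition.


Working backward. After the program, the postcondition ((not open) and open) or (flag <-> t) must hold; in canonical form it is flag <-> t.
Before t := flag <-> t: flag <-> (flag <-> t)
Before open := flag: flag <-> (flag <-> t)
Before assert open -> (not t): (open -> (not t)) and (flag <-> (flag <-> t))
Answer: WP = (open -> (not t)) and (flag <-> (flag <-> t))


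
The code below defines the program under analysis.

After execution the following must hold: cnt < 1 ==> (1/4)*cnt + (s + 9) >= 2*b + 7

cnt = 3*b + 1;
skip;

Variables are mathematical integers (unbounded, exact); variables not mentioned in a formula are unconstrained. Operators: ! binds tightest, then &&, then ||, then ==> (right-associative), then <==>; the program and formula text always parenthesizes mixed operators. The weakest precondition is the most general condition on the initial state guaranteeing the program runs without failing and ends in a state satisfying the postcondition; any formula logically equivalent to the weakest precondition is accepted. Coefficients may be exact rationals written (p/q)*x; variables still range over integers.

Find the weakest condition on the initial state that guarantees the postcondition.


Working backward. After the program, the postcondition cnt < 1 ==> (1/4)*cnt + (s + 9) >= 2*b + 7 must hold; in canonical form it is cnt < 1 ==> (1/4)*cnt + s >= 2*b - 2.
Before skip: cnt < 1 ==> (1/4)*cnt + s >= 2*b - 2
Before cnt := 3*b + 1: 3*b < 0 ==> s >= (5/4)*b - 9/4
Answer: WP = 3*b < 0 ==> s >= (5/4)*b - 9/4


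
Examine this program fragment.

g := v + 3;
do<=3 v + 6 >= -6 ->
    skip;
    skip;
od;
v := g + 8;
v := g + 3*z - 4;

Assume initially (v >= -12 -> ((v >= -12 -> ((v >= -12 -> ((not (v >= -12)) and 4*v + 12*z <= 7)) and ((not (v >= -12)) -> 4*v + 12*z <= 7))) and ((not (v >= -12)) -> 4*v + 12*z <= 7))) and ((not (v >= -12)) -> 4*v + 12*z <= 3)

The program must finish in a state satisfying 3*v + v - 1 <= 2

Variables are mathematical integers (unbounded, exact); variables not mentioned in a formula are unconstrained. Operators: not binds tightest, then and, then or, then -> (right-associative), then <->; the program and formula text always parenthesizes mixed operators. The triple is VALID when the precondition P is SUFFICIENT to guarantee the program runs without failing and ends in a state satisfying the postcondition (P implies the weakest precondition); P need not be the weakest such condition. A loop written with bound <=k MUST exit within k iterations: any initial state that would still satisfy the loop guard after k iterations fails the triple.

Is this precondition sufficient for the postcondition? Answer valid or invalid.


Working backward. After the program, the postcondition 3*v + v - 1 <= 2 must hold; in canonical form it is 4*v <= 3.
Before v := g + 3*z - 4: 4*g + 12*z <= 19
Before v := g + 8: 4*g + 12*z <= 19
Before the loop (bound <=3), unroll the exhaustion recursion (WP_0 = exit-now case; WP_j = one more guarded iteration, up to j = 3):
  WP_0: (not (v >= -12)) and 4*g + 12*z <= 19
  WP_1: (v >= -12 -> ((not (v >= -12)) and 4*g + 12*z <= 19)) and ((not (v >= -12)) -> 4*g + 12*z <= 19)
  WP_2: (v >= -12 -> ((v >= -12 -> ((not (v >= -12)) and 4*g + 12*z <= 19)) and ((not (v >= -12)) -> 4*g + 12*z <= 19))) and ((not (v >= -12)) -> 4*g + 12*z <= 19)
  WP_3: (v >= -12 -> ((v >= -12 -> ((v >= -12 -> ((not (v >= -12)) and 4*g + 12*z <= 19)) and ((not (v >= -12)) -> 4*g + 12*z <= 19))) and ((not (v >= -12)) -> 4*g + 12*z <= 19))) and ((not (v >= -12)) -> 4*g + 12*z <= 19)
So before the loop: (v >= -12 -> ((v >= -12 -> ((v >= -12 -> ((not (v >= -12)) and 4*g + 12*z <= 19)) and ((not (v >= -12)) -> 4*g + 12*z <= 19))) and ((not (v >= -12)) -> 4*g + 12*z <= 19))) and ((not (v >= -12)) -> 4*g + 12*z <= 19)
Before g := v + 3: (v >= -12 -> ((v >= -12 -> ((v >= -12 -> ((not (v >= -12)) and 4*v + 12*z <= 7)) and ((not (v >= -12)) -> 4*v + 12*z <= 7))) and ((not (v >= -12)) -> 4*v + 12*z <= 7))) and ((not (v >= -12)) -> 4*v + 12*z <= 7)
The weakest precondition is (v >= -12 -> ((v >= -12 -> ((v >= -12 -> ((not (v >= -12)) and 4*v + 12*z <= 7)) and ((not (v >= -12)) -> 4*v + 12*z <= 7))) and ((not (v >= -12)) -> 4*v + 12*z <= 7))) and ((not (v >= -12)) -> 4*v + 12*z <= 7).
Check whether (v >= -12 -> ((v >= -12 -> ((v >= -12 -> ((not (v >= -12)) and 4*v + 12*z <= 7)) and ((not (v >= -12)) -> 4*v + 12*z <= 7))) and ((not (v >= -12)) -> 4*v + 12*z <= 7))) and ((not (v >= -12)) -> 4*v + 12*z <= 3) implies it.
Every state satisfying the precondition satisfies the weakest precondition: the implication holds.
Answer: valid


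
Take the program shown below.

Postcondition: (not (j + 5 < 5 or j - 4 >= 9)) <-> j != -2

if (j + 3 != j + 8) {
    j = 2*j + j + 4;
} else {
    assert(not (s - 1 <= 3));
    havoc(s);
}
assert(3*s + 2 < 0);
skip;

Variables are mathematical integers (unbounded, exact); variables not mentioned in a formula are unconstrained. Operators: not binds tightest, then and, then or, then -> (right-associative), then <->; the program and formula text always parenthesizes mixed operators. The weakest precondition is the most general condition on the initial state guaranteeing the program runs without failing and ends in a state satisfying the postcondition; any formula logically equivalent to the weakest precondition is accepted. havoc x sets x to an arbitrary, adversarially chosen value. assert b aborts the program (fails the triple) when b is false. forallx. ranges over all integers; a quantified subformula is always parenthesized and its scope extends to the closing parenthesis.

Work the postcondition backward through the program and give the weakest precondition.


Working backward. After the program, the postcondition (not (j + 5 < 5 or j - 4 >= 9)) <-> j != -2 must hold; in canonical form it is (not (j < 0 or j >= 13)) <-> j != -2.
Before skip: (not (j < 0 or j >= 13)) <-> j != -2
Before assert 3*s + 2 < 0: 3*s < -2 and ((not (j < 0 or j >= 13)) <-> j != -2)
Then branch requires 3*s < -2 and ((not (3*j < -4 or 3*j >= 9)) <-> 3*j != -6); else branch requires (not (s <= 4)) and (forall s_1. (3*s_1 < -2 and ((not (j < 0 or j >= 13)) <-> j != -2))).
Before the if: 3*s < -2 and ((not (3*j < -4 or 3*j >= 9)) <-> 3*j != -6)
Answer: WP = 3*s < -2 and ((not (3*j < -4 or 3*j >= 9)) <-> 3*j != -6)


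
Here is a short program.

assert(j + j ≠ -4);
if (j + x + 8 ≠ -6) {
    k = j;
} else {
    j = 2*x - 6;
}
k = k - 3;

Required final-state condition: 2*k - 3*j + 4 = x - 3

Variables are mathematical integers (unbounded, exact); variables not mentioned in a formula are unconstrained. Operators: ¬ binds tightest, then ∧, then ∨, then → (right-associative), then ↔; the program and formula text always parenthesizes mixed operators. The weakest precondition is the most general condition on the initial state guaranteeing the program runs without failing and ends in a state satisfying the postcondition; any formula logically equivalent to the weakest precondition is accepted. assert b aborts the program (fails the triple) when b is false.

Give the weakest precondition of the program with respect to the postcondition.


Working backward. After the program, the postcondition 2*k - 3*j + 4 = x - 3 must hold; in canonical form it is 2*k = 3*j + x - 7.
Before k := k - 3: 2*k = 3*j + x - 1
Then branch requires j + x = 1; else branch requires 2*k = 7*x - 19.
Before the if: (j + x ≠ -14 → j + x = 1) ∧ ((¬(j + x ≠ -14)) → 2*k = 7*x - 19)
Before assert j + j ≠ -4: 2*j ≠ -4 ∧ (j + x ≠ -14 → j + x = 1) ∧ ((¬(j + x ≠ -14)) → 2*k = 7*x - 19)
Answer: WP = 2*j ≠ -4 ∧ (j + x ≠ -14 → j + x = 1) ∧ ((¬(j + x ≠ -14)) → 2*k = 7*x - 19)


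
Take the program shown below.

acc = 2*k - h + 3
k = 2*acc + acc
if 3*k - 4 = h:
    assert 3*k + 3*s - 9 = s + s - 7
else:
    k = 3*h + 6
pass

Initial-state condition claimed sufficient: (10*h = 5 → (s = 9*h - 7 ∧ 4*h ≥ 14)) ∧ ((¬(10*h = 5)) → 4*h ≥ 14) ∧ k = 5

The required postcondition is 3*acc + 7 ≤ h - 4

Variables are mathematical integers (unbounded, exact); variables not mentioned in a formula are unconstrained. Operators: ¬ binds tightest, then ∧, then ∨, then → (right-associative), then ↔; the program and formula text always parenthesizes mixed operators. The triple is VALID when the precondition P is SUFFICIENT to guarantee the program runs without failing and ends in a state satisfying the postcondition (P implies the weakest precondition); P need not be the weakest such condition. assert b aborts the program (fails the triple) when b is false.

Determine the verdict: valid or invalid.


Working backward. After the program, the postcondition 3*acc + 7 ≤ h - 4 must hold; in canonical form it is 3*acc ≤ h - 11.
Before skip: 3*acc ≤ h - 11
Then branch requires 3*k + s = 2 ∧ 3*acc ≤ h - 11; else branch requires 3*acc ≤ h - 11.
Before the if: (3*k = h + 4 → (3*k + s = 2 ∧ 3*acc ≤ h - 11)) ∧ ((¬(3*k = h + 4)) → 3*acc ≤ h - 11)
Before k := 2*acc + acc: (9*acc = h + 4 → (9*acc + s = 2 ∧ 3*acc ≤ h - 11)) ∧ ((¬(9*acc = h + 4)) → 3*acc ≤ h - 11)
Before acc := 2*k - h + 3: (18*k = 10*h - 23 → (18*k + s = 9*h - 25 ∧ 6*k ≤ 4*h - 20)) ∧ ((¬(18*k = 10*h - 23)) → 6*k ≤ 4*h - 20)
The weakest precondition is (18*k = 10*h - 23 → (18*k + s = 9*h - 25 ∧ 6*k ≤ 4*h - 20)) ∧ ((¬(18*k = 10*h - 23)) → 6*k ≤ 4*h - 20).
Check whether (10*h = 5 → (s = 9*h - 7 ∧ 4*h ≥ 14)) ∧ ((¬(10*h = 5)) → 4*h ≥ 14) ∧ k = 5 implies it.
Countermodel: at the initial state h = 4, k = 5, s = 0, the precondition holds but the weakest precondition fails.
Answer: invalid


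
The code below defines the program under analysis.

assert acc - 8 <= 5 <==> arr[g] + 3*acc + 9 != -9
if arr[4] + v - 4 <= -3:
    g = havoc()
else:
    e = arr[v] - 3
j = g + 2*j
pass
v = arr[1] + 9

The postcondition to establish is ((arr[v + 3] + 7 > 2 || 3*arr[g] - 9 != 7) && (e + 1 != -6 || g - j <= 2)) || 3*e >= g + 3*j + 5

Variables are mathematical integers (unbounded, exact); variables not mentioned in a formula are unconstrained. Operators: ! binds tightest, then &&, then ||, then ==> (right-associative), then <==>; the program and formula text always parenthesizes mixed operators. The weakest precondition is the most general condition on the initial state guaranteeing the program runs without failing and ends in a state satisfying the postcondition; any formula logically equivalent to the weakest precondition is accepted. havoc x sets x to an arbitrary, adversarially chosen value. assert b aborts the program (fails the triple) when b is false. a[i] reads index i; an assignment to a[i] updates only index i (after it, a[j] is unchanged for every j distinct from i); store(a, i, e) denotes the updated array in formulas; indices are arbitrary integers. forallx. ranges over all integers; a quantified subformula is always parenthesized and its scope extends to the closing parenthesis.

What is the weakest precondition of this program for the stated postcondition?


Working backward. After the program, the postcondition ((arr[v + 3] + 7 > 2 || 3*arr[g] - 9 != 7) && (e + 1 != -6 || g - j <= 2)) || 3*e >= g + 3*j + 5 must hold; in canonical form it is ((arr[v + 3] > -5 || 3*arr[g] != 16) && (e != -7 || g <= j + 2)) || 3*e >= g + 3*j + 5.
Before v := arr[1] + 9: ((arr[arr[1] + 12] > -5 || 3*arr[g] != 16) && (e != -7 || g <= j + 2)) || 3*e >= g + 3*j + 5
Before skip: ((arr[arr[1] + 12] > -5 || 3*arr[g] != 16) && (e != -7 || g <= j + 2)) || 3*e >= g + 3*j + 5
Before j := g + 2*j: ((arr[arr[1] + 12] > -5 || 3*arr[g] != 16) && (e != -7 || 2*j >= -2)) || 3*e >= 4*g + 6*j + 5
Then branch requires forall g_1. (((arr[arr[1] + 12] > -5 || 3*arr[g_1] != 16) && (e != -7 || 2*j >= -2)) || 3*e >= 4*g_1 + 6*j + 5); else branch requires ((arr[arr[1] + 12] > -5 || 3*arr[g] != 16) && (arr[v] != -4 || 2*j >= -2)) || 3*arr[v] >= 4*g + 6*j + 14.
Before the if: (arr[4] + v <= 1 ==> (forall g_1. (((arr[arr[1] + 12] > -5 || 3*arr[g_1] != 16) && (e != -7 || 2*j >= -2)) || 3*e >= 4*g_1 + 6*j + 5))) && ((!(arr[4] + v <= 1)) ==> (((arr[arr[1] + 12] > -5 || 3*arr[g] != 16) && (arr[v] != -4 || 2*j >= -2)) || 3*arr[v] >= 4*g + 6*j + 14))
Before assert acc - 8 <= 5 <==> arr[g] + 3*acc + 9 != -9: (acc <= 13 <==> arr[g] + 3*acc != -18) && (arr[4] + v <= 1 ==> (forall g_1. (((arr[arr[1] + 12] > -5 || 3*arr[g_1] != 16) && (e != -7 || 2*j >= -2)) || 3*e >= 4*g_1 + 6*j + 5))) && ((!(arr[4] + v <= 1)) ==> (((arr[arr[1] + 12] > -5 || 3*arr[g] != 16) && (arr[v] != -4 || 2*j >= -2)) || 3*arr[v] >= 4*g + 6*j + 14))
Answer: WP = (acc <= 13 <==> arr[g] + 3*acc != -18) && (arr[4] + v <= 1 ==> (forall g_1. (((arr[arr[1] + 12] > -5 || 3*arr[g_1] != 16) && (e != -7 || 2*j >= -2)) || 3*e >= 4*g_1 + 6*j + 5))) && ((!(arr[4] + v <= 1)) ==> (((arr[arr[1] + 12] > -5 || 3*arr[g] != 16) && (arr[v] != -4 || 2*j >= -2)) || 3*arr[v] >= 4*g + 6*j + 14))


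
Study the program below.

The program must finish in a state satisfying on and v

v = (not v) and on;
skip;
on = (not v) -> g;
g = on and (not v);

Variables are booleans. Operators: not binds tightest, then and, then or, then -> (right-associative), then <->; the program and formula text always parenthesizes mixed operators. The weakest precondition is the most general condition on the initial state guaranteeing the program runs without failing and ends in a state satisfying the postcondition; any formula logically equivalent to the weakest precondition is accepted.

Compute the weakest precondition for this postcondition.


Working backward. After the program, on and v must hold.
Before g := on and (not v): on and v
Before on := (not v) -> g: ((not v) -> g) and v
Before skip: ((not v) -> g) and v
Before v := (not v) and on: ((not ((not v) and on)) -> g) and (not v) and on
Answer: WP = ((not ((not v) and on)) -> g) and (not v) and on


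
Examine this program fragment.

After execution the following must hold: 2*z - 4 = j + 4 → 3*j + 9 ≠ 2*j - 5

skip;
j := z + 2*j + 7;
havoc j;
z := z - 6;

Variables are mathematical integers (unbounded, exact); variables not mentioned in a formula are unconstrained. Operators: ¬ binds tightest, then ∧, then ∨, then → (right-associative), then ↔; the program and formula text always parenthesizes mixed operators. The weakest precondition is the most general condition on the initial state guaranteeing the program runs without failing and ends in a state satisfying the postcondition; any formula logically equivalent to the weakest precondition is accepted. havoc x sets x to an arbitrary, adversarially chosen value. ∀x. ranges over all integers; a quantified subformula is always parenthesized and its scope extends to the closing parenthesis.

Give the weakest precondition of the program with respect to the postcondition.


Working backward. After the program, the postcondition 2*z - 4 = j + 4 → 3*j + 9 ≠ 2*j - 5 must hold; in canonical form it is 2*z = j + 8 → j ≠ -14.
Before z := z - 6: 2*z = j + 20 → j ≠ -14
Before havoc j: ∀j_1. (2*z = j_1 + 20 → j_1 ≠ -14)
Before j := z + 2*j + 7: ∀j_1. (2*z = j_1 + 20 → j_1 ≠ -14)
Before skip: ∀j_1. (2*z = j_1 + 20 → j_1 ≠ -14)
Answer: WP = ∀j_1. (2*z = j_1 + 20 → j_1 ≠ -14)


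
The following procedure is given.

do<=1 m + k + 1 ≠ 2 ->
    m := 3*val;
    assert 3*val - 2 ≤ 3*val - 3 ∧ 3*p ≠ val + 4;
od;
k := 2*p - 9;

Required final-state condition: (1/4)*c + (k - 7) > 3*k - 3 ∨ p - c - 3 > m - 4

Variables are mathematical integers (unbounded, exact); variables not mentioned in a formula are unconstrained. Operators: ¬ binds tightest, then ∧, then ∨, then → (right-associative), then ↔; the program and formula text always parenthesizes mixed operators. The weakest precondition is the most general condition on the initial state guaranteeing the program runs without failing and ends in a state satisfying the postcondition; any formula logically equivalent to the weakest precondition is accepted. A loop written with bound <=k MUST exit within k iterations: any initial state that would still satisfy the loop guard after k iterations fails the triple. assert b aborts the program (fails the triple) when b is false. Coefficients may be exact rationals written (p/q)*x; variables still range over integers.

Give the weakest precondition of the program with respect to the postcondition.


Working backward. After the program, the postcondition (1/4)*c + (k - 7) > 3*k - 3 ∨ p - c - 3 > m - 4 must hold; in canonical form it is (1/4)*c > 2*k + 4 ∨ p > c + m - 1.
Before k := 2*p - 9: (1/4)*c > 4*p - 14 ∨ p > c + m - 1
Before the loop (bound <=1), unroll the exhaustion recursion (WP_0 = exit-now case; WP_j = one more guarded iteration, up to j = 1):
  WP_0: (¬(k + m ≠ 1)) ∧ ((1/4)*c > 4*p - 14 ∨ p > c + m - 1)
  WP_1: (¬(k + m ≠ 1)) ∧ ((¬(k + m ≠ 1)) → ((1/4)*c > 4*p - 14 ∨ p > c + m - 1))
So before the loop: (¬(k + m ≠ 1)) ∧ ((¬(k + m ≠ 1)) → ((1/4)*c > 4*p - 14 ∨ p > c + m - 1))
Answer: WP = (¬(k + m ≠ 1)) ∧ ((¬(k + m ≠ 1)) → ((1/4)*c > 4*p - 14 ∨ p > c + m - 1))


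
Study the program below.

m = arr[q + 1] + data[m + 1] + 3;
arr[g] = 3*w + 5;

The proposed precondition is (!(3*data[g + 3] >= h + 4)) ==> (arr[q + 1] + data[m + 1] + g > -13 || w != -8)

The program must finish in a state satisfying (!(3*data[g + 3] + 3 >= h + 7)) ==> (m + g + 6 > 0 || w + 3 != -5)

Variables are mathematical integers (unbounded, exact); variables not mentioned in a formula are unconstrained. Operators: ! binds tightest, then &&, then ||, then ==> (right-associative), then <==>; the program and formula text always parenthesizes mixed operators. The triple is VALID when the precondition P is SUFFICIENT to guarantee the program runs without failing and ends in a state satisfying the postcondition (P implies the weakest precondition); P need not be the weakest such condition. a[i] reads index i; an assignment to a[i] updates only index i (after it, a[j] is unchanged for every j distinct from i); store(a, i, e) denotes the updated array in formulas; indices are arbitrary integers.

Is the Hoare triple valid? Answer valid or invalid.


Working backward. After the program, the postcondition (!(3*data[g + 3] + 3 >= h + 7)) ==> (m + g + 6 > 0 || w + 3 != -5) must hold; in canonical form it is (!(3*data[g + 3] >= h + 4)) ==> (g + m > -6 || w != -8).
Before arr[g] := 3*w + 5: (!(3*data[g + 3] >= h + 4)) ==> (g + m > -6 || w != -8)
Before m := arr[q + 1] + data[m + 1] + 3: (!(3*data[g + 3] >= h + 4)) ==> (arr[q + 1] + data[m + 1] + g > -9 || w != -8)
The weakest precondition is (!(3*data[g + 3] >= h + 4)) ==> (arr[q + 1] + data[m + 1] + g > -9 || w != -8).
Check whether (!(3*data[g + 3] >= h + 4)) ==> (arr[q + 1] + data[m + 1] + g > -13 || w != -8) implies it.
Countermodel: at the initial state arr = {[0] = -9, [3] = -9, elsewhere -9}, data = {[0] = 0, [3] = 0, elsewhere 0}, g = 0, h = -3, m = -1, q = -1, w = -8, the precondition holds but the weakest precondition fails.
Answer: invalid


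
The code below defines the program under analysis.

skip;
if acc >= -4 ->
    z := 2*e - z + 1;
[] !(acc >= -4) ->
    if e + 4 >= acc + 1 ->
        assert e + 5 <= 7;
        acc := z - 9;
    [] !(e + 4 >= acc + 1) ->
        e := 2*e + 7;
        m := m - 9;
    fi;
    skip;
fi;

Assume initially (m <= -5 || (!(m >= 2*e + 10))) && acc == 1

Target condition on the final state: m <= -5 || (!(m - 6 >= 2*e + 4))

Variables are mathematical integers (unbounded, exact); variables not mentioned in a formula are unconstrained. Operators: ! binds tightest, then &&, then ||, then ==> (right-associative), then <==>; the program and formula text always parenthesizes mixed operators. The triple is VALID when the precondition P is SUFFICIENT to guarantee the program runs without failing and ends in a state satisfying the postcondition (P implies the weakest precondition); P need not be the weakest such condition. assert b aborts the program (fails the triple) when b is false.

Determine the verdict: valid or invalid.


Working backward. After the program, the postcondition m <= -5 || (!(m - 6 >= 2*e + 4)) must hold; in canonical form it is m <= -5 || (!(m >= 2*e + 10)).
Then branch requires m <= -5 || (!(m >= 2*e + 10)); else branch requires (e >= acc - 3 ==> (e <= 2 && (m <= -5 || (!(m >= 2*e + 10))))) && ((!(e >= acc - 3)) ==> (m <= 4 || (!(m >= 4*e + 33)))).
Before the if: (acc >= -4 ==> (m <= -5 || (!(m >= 2*e + 10)))) && ((!(acc >= -4)) ==> ((e >= acc - 3 ==> (e <= 2 && (m <= -5 || (!(m >= 2*e + 10))))) && ((!(e >= acc - 3)) ==> (m <= 4 || (!(m >= 4*e + 33))))))
Before skip: (acc >= -4 ==> (m <= -5 || (!(m >= 2*e + 10)))) && ((!(acc >= -4)) ==> ((e >= acc - 3 ==> (e <= 2 && (m <= -5 || (!(m >= 2*e + 10))))) && ((!(e >= acc - 3)) ==> (m <= 4 || (!(m >= 4*e + 33))))))
The weakest precondition is (acc >= -4 ==> (m <= -5 || (!(m >= 2*e + 10)))) && ((!(acc >= -4)) ==> ((e >= acc - 3 ==> (e <= 2 && (m <= -5 || (!(m >= 2*e + 10))))) && ((!(e >= acc - 3)) ==> (m <= 4 || (!(m >= 4*e + 33)))))).
Check whether (m <= -5 || (!(m >= 2*e + 10))) && acc == 1 implies it.
Every state satisfying the precondition satisfies the weakest precondition: the implication holds.
Answer: valid


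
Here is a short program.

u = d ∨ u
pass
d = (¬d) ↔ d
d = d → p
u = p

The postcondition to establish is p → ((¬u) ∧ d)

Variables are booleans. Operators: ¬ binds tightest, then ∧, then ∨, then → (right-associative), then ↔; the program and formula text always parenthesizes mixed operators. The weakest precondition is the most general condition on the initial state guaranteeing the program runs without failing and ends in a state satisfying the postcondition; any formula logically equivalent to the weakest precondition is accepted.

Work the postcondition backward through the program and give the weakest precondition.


Working backward. After the program, p → ((¬u) ∧ d) must hold.
Before u := p: p → ((¬p) ∧ d)
Before d := d → p: p → ((¬p) ∧ (d → p))
Before d := (¬d) ↔ d: p → ((¬p) ∧ (((¬d) ↔ d) → p))
Before skip: p → ((¬p) ∧ (((¬d) ↔ d) → p))
Before u := d ∨ u: p → ((¬p) ∧ (((¬d) ↔ d) → p))
Answer: WP = p → ((¬p) ∧ (((¬d) ↔ d) → p))


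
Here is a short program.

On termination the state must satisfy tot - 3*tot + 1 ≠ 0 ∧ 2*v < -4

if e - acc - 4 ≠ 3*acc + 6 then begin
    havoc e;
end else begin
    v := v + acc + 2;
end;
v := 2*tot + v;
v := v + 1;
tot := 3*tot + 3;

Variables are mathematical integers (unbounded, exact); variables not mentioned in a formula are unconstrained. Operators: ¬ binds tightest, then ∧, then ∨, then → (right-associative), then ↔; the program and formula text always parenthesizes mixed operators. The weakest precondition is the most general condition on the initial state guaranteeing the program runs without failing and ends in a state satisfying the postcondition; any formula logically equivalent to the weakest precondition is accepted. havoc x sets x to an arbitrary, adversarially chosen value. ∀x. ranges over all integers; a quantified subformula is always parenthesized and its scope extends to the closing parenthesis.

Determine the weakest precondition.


Working backward. After the program, the postcondition tot - 3*tot + 1 ≠ 0 ∧ 2*v < -4 must hold; in canonical form it is 2*tot ≠ 1 ∧ 2*v < -4.
Before tot := 3*tot + 3: 6*tot ≠ -5 ∧ 2*v < -4
Before v := v + 1: 6*tot ≠ -5 ∧ 2*v < -6
Before v := 2*tot + v: 6*tot ≠ -5 ∧ 4*tot + 2*v < -6
Then branch requires 6*tot ≠ -5 ∧ 4*tot + 2*v < -6; else branch requires 6*tot ≠ -5 ∧ 2*acc + 4*tot + 2*v < -10.
Before the if: (e ≠ 4*acc + 10 → (6*tot ≠ -5 ∧ 4*tot + 2*v < -6)) ∧ ((¬(e ≠ 4*acc + 10)) → (6*tot ≠ -5 ∧ 2*acc + 4*tot + 2*v < -10))
Answer: WP = (e ≠ 4*acc + 10 → (6*tot ≠ -5 ∧ 4*tot + 2*v < -6)) ∧ ((¬(e ≠ 4*acc + 10)) → (6*tot ≠ -5 ∧ 2*acc + 4*tot + 2*v < -10))
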